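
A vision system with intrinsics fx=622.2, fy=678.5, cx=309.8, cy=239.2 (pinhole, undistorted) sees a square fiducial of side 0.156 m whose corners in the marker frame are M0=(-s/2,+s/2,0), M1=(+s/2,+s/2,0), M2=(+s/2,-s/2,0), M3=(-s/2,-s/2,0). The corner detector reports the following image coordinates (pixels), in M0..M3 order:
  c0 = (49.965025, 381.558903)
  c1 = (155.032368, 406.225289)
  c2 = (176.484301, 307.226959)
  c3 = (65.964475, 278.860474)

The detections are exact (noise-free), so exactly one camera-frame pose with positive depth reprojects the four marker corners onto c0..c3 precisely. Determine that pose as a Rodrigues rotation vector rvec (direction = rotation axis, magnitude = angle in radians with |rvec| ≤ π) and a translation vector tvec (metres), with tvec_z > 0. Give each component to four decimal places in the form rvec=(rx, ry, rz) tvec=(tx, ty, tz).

Intrinsics K: fx=622.2, fy=678.5, cx=309.8, cy=239.2
Marker side s = 0.156 m; corners in marker frame (Z=0):
  M0 = (-0.0780, +0.0780, 0)
  M1 = (+0.0780, +0.0780, 0)
  M2 = (+0.0780, -0.0780, 0)
  M3 = (-0.0780, -0.0780, 0)
Detected image corners:
  c0 = (49.965025, 381.558903) px
  c1 = (155.032368, 406.225289) px
  c2 = (176.484301, 307.226959) px
  c3 = (65.964475, 278.860474) px
Planar DLT: solve 8×8 A·h = b for H (H[2,2]=1):
  H  [+706.54791 -81.17477 +112.20934]
  H  [+218.90252 +766.25532 +344.98945]
  H  [+0.14339 +0.34916 +1.00000]
B = K⁻¹H; ‖b₁‖=1.107721, ‖b₂‖=1.107721; λ = 2/(‖b₁‖+‖b₂‖) = 0.902755, sign → tz>0 ⇒ λ=+0.902755
r₁ = λ·B[:,0] = (+0.96069,+0.24562,+0.12944); r₂ = λ·B[:,1] = (-0.27472,+0.90839,+0.31520)
r₃ = r₁×r₂ = (-0.04016,-0.33837,+0.94016); SVD([r₁ r₂ r₃]) → R = UVᵀ:
  R  [+0.96069 -0.27472 -0.04016]
  R  [+0.24562 +0.90839 -0.33837]
  R  [+0.12944 +0.31520 +0.94016]
t = (-0.28669, +0.14075, +0.90275) m
tr R = 2.809233; θ = arccos((tr R − 1)/2) = 0.440318 rad = 25.228°
axis k = ((R−Rᵀ)₃₂, (R−Rᵀ)₁₃, (R−Rᵀ)₂₁) / (2 sinθ) = (+0.766697, -0.198963, +0.610402)
rvec = θ·k = (+0.337590, -0.087607, +0.268771)

rvec=(0.3376, -0.0876, 0.2688) tvec=(-0.2867, 0.1408, 0.9028)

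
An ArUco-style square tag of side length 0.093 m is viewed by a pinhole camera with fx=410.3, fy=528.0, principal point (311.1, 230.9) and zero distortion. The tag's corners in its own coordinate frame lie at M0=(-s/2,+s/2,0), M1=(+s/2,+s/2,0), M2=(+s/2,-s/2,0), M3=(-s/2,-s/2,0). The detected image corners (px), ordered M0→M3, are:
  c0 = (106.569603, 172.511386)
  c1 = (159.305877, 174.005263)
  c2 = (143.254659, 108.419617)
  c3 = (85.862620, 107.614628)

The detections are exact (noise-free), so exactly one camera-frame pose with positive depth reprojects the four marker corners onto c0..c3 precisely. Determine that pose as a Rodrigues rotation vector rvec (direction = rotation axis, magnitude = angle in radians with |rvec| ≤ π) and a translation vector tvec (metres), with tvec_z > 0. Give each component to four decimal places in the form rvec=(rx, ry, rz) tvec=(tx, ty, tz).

Intrinsics K: fx=410.3, fy=528.0, cx=311.1, cy=230.9
Marker side s = 0.093 m; corners in marker frame (Z=0):
  M0 = (-0.0465, +0.0465, 0)
  M1 = (+0.0465, +0.0465, 0)
  M2 = (+0.0465, -0.0465, 0)
  M3 = (-0.0465, -0.0465, 0)
Detected image corners:
  c0 = (106.569603, 172.511386) px
  c1 = (159.305877, 174.005263) px
  c2 = (143.254659, 108.419617) px
  c3 = (85.862620, 107.614628) px
Planar DLT: solve 8×8 A·h = b for H (H[2,2]=1):
  H  [+574.85167 +315.66589 +123.98843]
  H  [-5.80473 +835.47524 +142.07928]
  H  [-0.13032 +0.95266 +1.00000]
B = K⁻¹H; ‖b₁‖=1.506220, ‖b₂‖=1.506220; λ = 2/(‖b₁‖+‖b₂‖) = 0.663914, sign → tz>0 ⇒ λ=+0.663914
r₁ = λ·B[:,0] = (+0.99578,+0.03054,-0.08652); r₂ = λ·B[:,1] = (+0.03122,+0.77395,+0.63248)
r₃ = r₁×r₂ = (+0.08628,-0.63251,+0.76973); SVD([r₁ r₂ r₃]) → R = UVᵀ:
  R  [+0.99578 +0.03122 +0.08628]
  R  [+0.03054 +0.77395 -0.63251]
  R  [-0.08652 +0.63248 +0.76973]
t = (-0.30277, -0.11168, +0.66391) m
tr R = 2.539456; θ = arccos((tr R − 1)/2) = 0.692382 rad = 39.671°
axis k = ((R−Rᵀ)₃₂, (R−Rᵀ)₁₃, (R−Rᵀ)₂₁) / (2 sinθ) = (+0.990798, +0.135346, -0.000534)
rvec = θ·k = (+0.686011, +0.093711, -0.000370)

rvec=(0.6860, 0.0937, -0.0004) tvec=(-0.3028, -0.1117, 0.6639)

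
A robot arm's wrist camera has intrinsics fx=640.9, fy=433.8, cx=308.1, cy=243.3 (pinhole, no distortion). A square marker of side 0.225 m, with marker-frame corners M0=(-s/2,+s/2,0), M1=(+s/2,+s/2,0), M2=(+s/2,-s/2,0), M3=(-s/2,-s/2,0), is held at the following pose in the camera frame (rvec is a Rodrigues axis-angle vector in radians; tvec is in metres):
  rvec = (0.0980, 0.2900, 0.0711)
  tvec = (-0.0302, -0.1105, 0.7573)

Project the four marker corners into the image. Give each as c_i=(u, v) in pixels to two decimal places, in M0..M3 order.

Intrinsics K: fx=640.9, fy=433.8, cx=308.1, cy=243.3
Marker side s = 0.225 m; corners in marker frame (Z=0):
  M0 = (-0.1125, +0.1125, 0)
  M1 = (+0.1125, +0.1125, 0)
  M2 = (+0.1125, -0.1125, 0)
  M3 = (-0.1125, -0.1125, 0)
rvec = (0.0980, 0.2900, 0.0711), |rvec| = θ = 0.31426 rad = 18.006°
Rodrigues: sinθ=0.30911, 1−cosθ=0.04897; R = I + sinθ·[k]× + (1−cosθ)·[k]×²:
    [+0.95579 -0.05584 +0.28871]
    [+0.08403 +0.99273 -0.08617]
    [-0.28179 +0.10662 +0.95353]
t = (-0.0302, -0.1105, 0.7573) m
M0: Pc = R·M0+t = (-0.14401, -0.00827, +0.80100); u = 640.9·(-0.14401)/0.80100 + 308.1 = 192.8748, v = 433.8·(-0.00827)/0.80100 + 243.3 = 238.8206
M1: Pc = R·M1+t = (+0.07104, +0.01064, +0.73759); u = 640.9·(+0.07104)/0.73759 + 308.1 = 369.8306, v = 433.8·(+0.01064)/0.73759 + 243.3 = 249.5550
M2: Pc = R·M2+t = (+0.08361, -0.21273, +0.71360); u = 640.9·(+0.08361)/0.71360 + 308.1 = 383.1902, v = 433.8·(-0.21273)/0.71360 + 243.3 = 113.9819
M3: Pc = R·M3+t = (-0.13144, -0.23164, +0.77701); u = 640.9·(-0.13144)/0.77701 + 308.1 = 199.6809, v = 433.8·(-0.23164)/0.77701 + 243.3 = 113.9789

c0=(192.87, 238.82) c1=(369.83, 249.56) c2=(383.19, 113.98) c3=(199.68, 113.98)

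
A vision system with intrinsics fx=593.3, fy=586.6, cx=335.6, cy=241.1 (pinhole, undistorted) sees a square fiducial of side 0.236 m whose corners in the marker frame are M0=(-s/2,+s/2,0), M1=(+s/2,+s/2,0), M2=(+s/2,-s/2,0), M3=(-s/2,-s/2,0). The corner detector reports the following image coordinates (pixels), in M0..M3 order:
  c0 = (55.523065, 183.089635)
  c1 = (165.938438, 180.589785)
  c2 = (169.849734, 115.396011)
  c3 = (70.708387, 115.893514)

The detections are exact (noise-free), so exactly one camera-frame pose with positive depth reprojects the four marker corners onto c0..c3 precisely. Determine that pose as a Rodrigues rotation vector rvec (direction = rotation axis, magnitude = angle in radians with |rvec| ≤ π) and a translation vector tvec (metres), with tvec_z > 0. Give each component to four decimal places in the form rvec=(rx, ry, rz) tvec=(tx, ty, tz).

Intrinsics K: fx=593.3, fy=586.6, cx=335.6, cy=241.1
Marker side s = 0.236 m; corners in marker frame (Z=0):
  M0 = (-0.1180, +0.1180, 0)
  M1 = (+0.1180, +0.1180, 0)
  M2 = (+0.1180, -0.1180, 0)
  M3 = (-0.1180, -0.1180, 0)
Detected image corners:
  c0 = (55.523065, 183.089635) px
  c1 = (165.938438, 180.589785) px
  c2 = (169.849734, 115.396011) px
  c3 = (70.708387, 115.893514) px
Planar DLT: solve 8×8 A·h = b for H (H[2,2]=1):
  H  [+456.36208 -91.54485 +116.48575]
  H  [+11.43839 +214.21308 +146.99320]
  H  [+0.11810 -0.44517 +1.00000]
B = K⁻¹H; ‖b₁‖=0.712842, ‖b₂‖=0.712842; λ = 2/(‖b₁‖+‖b₂‖) = 1.402835, sign → tz>0 ⇒ λ=+1.402835
r₁ = λ·B[:,0] = (+0.98534,-0.04074,+0.16567); r₂ = λ·B[:,1] = (+0.13679,+0.76896,-0.62449)
r₃ = r₁×r₂ = (-0.10195,+0.63800,+0.76326); SVD([r₁ r₂ r₃]) → R = UVᵀ:
  R  [+0.98534 +0.13679 -0.10195]
  R  [-0.04074 +0.76896 +0.63800]
  R  [+0.16567 -0.62449 +0.76326]
t = (-0.51809, -0.22505, +1.40283) m
tr R = 2.517555; θ = arccos((tr R − 1)/2) = 0.709362 rad = 40.643°
axis k = ((R−Rᵀ)₃₂, (R−Rᵀ)₁₃, (R−Rᵀ)₂₁) / (2 sinθ) = (-0.969136, -0.205436, -0.136277)
rvec = θ·k = (-0.687468, -0.145729, -0.096670)

rvec=(-0.6875, -0.1457, -0.0967) tvec=(-0.5181, -0.2251, 1.4028)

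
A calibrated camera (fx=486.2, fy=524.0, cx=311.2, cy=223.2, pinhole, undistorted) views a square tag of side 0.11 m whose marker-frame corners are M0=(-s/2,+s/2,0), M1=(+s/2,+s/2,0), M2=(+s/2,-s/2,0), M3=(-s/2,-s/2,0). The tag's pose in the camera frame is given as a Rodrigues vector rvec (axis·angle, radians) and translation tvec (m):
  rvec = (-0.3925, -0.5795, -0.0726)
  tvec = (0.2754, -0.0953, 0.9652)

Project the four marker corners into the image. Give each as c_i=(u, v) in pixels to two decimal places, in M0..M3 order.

c0=(438.04, 196.42) c1=(476.04, 200.57) c2=(460.67, 148.91) c3=(423.20, 141.66)

Intrinsics K: fx=486.2, fy=524.0, cx=311.2, cy=223.2
Marker side s = 0.11 m; corners in marker frame (Z=0):
  M0 = (-0.0550, +0.0550, 0)
  M1 = (+0.0550, +0.0550, 0)
  M2 = (+0.0550, -0.0550, 0)
  M3 = (-0.0550, -0.0550, 0)
rvec = (-0.3925, -0.5795, -0.0726), |rvec| = θ = 0.70367 rad = 40.317°
Rodrigues: sinθ=0.64702, 1−cosθ=0.23753; R = I + sinθ·[k]× + (1−cosθ)·[k]×²:
    [+0.83638 +0.17587 -0.51918]
    [+0.04236 +0.92357 +0.38108]
    [+0.54652 -0.34072 +0.76500]
t = (0.2754, -0.0953, 0.9652) m
M0: Pc = R·M0+t = (+0.23907, -0.04683, +0.91640); u = 486.2·(+0.23907)/0.91640 + 311.2 = 438.0404, v = 524.0·(-0.04683)/0.91640 + 223.2 = 196.4207
M1: Pc = R·M1+t = (+0.33107, -0.04217, +0.97652); u = 486.2·(+0.33107)/0.97652 + 311.2 = 476.0385, v = 524.0·(-0.04217)/0.97652 + 223.2 = 200.5694
M2: Pc = R·M2+t = (+0.31173, -0.14377, +1.01400); u = 486.2·(+0.31173)/1.01400 + 311.2 = 460.6699, v = 524.0·(-0.14377)/1.01400 + 223.2 = 148.9062
M3: Pc = R·M3+t = (+0.21973, -0.14843, +0.95388); u = 486.2·(+0.21973)/0.95388 + 311.2 = 423.1962, v = 524.0·(-0.14843)/0.95388 + 223.2 = 141.6645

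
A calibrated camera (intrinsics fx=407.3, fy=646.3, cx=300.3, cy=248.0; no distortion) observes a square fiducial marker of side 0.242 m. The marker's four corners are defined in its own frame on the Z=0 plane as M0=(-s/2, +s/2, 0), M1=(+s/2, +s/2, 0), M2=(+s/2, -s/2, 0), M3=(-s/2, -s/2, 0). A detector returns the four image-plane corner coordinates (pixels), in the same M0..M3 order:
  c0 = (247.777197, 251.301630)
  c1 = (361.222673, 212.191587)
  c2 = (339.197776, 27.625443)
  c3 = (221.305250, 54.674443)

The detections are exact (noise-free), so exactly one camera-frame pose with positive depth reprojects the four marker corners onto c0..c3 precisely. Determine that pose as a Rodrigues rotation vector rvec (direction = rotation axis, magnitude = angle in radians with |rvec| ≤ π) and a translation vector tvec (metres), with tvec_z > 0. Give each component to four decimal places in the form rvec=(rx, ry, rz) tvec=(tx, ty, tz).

Intrinsics K: fx=407.3, fy=646.3, cx=300.3, cy=248.0
Marker side s = 0.242 m; corners in marker frame (Z=0):
  M0 = (-0.1210, +0.1210, 0)
  M1 = (+0.1210, +0.1210, 0)
  M2 = (+0.1210, -0.1210, 0)
  M3 = (-0.1210, -0.1210, 0)
Detected image corners:
  c0 = (247.777197, 251.301630) px
  c1 = (361.222673, 212.191587) px
  c2 = (339.197776, 27.625443) px
  c3 = (221.305250, 54.674443) px
Planar DLT: solve 8×8 A·h = b for H (H[2,2]=1):
  H  [+559.40726 +129.24412 +294.47485]
  H  [-98.93757 +800.44774 +137.04779]
  H  [+0.27891 +0.10040 +1.00000]
B = K⁻¹H; ‖b₁‖=1.228508, ‖b₂‖=1.228508; λ = 2/(‖b₁‖+‖b₂‖) = 0.813996, sign → tz>0 ⇒ λ=+0.813996
r₁ = λ·B[:,0] = (+0.95059,-0.21173,+0.22704); r₂ = λ·B[:,1] = (+0.19804,+0.97678,+0.08172)
r₃ = r₁×r₂ = (-0.23907,-0.03272,+0.97045); SVD([r₁ r₂ r₃]) → R = UVᵀ:
  R  [+0.95059 +0.19804 -0.23907]
  R  [-0.21173 +0.97678 -0.03272]
  R  [+0.22704 +0.08172 +0.97045]
t = (-0.01164, -0.13974, +0.81400) m
tr R = 2.897825; θ = arccos((tr R − 1)/2) = 0.321025 rad = 18.393°
axis k = ((R−Rᵀ)₃₂, (R−Rᵀ)₁₃, (R−Rᵀ)₂₁) / (2 sinθ) = (+0.181353, -0.738580, -0.649316)
rvec = θ·k = (+0.058219, -0.237103, -0.208447)

rvec=(0.0582, -0.2371, -0.2084) tvec=(-0.0116, -0.1397, 0.8140)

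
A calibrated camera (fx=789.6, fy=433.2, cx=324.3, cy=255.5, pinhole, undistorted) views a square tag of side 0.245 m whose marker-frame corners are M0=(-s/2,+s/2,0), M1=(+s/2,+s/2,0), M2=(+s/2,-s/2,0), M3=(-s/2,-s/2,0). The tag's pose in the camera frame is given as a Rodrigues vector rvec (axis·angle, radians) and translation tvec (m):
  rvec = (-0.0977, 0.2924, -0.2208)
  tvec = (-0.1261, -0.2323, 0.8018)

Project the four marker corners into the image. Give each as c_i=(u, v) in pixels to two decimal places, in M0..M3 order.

Intrinsics K: fx=789.6, fy=433.2, cx=324.3, cy=255.5
Marker side s = 0.245 m; corners in marker frame (Z=0):
  M0 = (-0.1225, +0.1225, 0)
  M1 = (+0.1225, +0.1225, 0)
  M2 = (+0.1225, -0.1225, 0)
  M3 = (-0.1225, -0.1225, 0)
rvec = (-0.0977, 0.2924, -0.2208), |rvec| = θ = 0.37920 rad = 21.727°
Rodrigues: sinθ=0.37018, 1−cosθ=0.07104; R = I + sinθ·[k]× + (1−cosθ)·[k]×²:
    [+0.93368 +0.20143 +0.29610]
    [-0.22966 +0.97120 +0.06348]
    [-0.27479 -0.12727 +0.95305]
t = (-0.1261, -0.2323, 0.8018) m
M0: Pc = R·M0+t = (-0.21580, -0.08519, +0.81987); u = 789.6·(-0.21580)/0.81987 + 324.3 = 116.4678, v = 433.2·(-0.08519)/0.81987 + 255.5 = 210.4851
M1: Pc = R·M1+t = (+0.01295, -0.14146, +0.75255); u = 789.6·(+0.01295)/0.75255 + 324.3 = 337.8884, v = 433.2·(-0.14146)/0.75255 + 255.5 = 174.0685
M2: Pc = R·M2+t = (-0.03640, -0.37941, +0.78373); u = 789.6·(-0.03640)/0.78373 + 324.3 = 287.6271, v = 433.2·(-0.37941)/0.78373 + 255.5 = 45.7870
M3: Pc = R·M3+t = (-0.26515, -0.32314, +0.85105); u = 789.6·(-0.26515)/0.85105 + 324.3 = 78.2950, v = 433.2·(-0.32314)/0.85105 + 255.5 = 91.0170

c0=(116.47, 210.49) c1=(337.89, 174.07) c2=(287.63, 45.79) c3=(78.29, 91.02)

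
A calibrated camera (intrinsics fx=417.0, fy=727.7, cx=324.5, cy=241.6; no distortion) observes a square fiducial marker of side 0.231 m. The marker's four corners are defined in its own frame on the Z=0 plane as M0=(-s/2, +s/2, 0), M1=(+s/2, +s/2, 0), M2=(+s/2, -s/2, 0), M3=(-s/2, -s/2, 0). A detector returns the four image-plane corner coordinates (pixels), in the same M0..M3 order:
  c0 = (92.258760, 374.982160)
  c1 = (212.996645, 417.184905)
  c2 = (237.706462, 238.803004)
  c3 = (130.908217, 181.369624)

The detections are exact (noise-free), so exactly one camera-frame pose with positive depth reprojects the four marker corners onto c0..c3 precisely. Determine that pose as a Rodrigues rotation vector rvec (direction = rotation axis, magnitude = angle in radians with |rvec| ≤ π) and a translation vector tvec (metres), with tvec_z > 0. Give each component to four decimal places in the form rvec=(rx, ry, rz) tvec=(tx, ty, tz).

rvec=(-0.3134, -0.4634, 0.2357) tvec=(-0.3158, 0.0695, 0.8648)

Intrinsics K: fx=417.0, fy=727.7, cx=324.5, cy=241.6
Marker side s = 0.231 m; corners in marker frame (Z=0):
  M0 = (-0.1155, +0.1155, 0)
  M1 = (+0.1155, +0.1155, 0)
  M2 = (+0.1155, -0.1155, 0)
  M3 = (-0.1155, -0.1155, 0)
Detected image corners:
  c0 = (92.258760, 374.982160) px
  c1 = (212.996645, 417.184905) px
  c2 = (237.706462, 238.803004) px
  c3 = (130.908217, 181.369624) px
Planar DLT: solve 8×8 A·h = b for H (H[2,2]=1):
  H  [+568.94977 -203.21211 +172.23850]
  H  [+357.24523 +681.66009 +300.09907]
  H  [+0.46209 -0.40175 +1.00000]
B = K⁻¹H; ‖b₁‖=1.156313, ‖b₂‖=1.156313; λ = 2/(‖b₁‖+‖b₂‖) = 0.864818, sign → tz>0 ⇒ λ=+0.864818
r₁ = λ·B[:,0] = (+0.86897,+0.29188,+0.39962); r₂ = λ·B[:,1] = (-0.15107,+0.92545,-0.34744)
r₃ = r₁×r₂ = (-0.47124,+0.24154,+0.84829); SVD([r₁ r₂ r₃]) → R = UVᵀ:
  R  [+0.86897 -0.15107 -0.47124]
  R  [+0.29188 +0.92545 +0.24154]
  R  [+0.39962 -0.34744 +0.84829]
t = (-0.31578, +0.06952, +0.86482) m
tr R = 2.642706; θ = arccos((tr R − 1)/2) = 0.607017 rad = 34.780°
axis k = ((R−Rᵀ)₃₂, (R−Rᵀ)₁₃, (R−Rᵀ)₂₁) / (2 sinθ) = (-0.516265, -0.763358, +0.388272)
rvec = θ·k = (-0.313382, -0.463371, +0.235688)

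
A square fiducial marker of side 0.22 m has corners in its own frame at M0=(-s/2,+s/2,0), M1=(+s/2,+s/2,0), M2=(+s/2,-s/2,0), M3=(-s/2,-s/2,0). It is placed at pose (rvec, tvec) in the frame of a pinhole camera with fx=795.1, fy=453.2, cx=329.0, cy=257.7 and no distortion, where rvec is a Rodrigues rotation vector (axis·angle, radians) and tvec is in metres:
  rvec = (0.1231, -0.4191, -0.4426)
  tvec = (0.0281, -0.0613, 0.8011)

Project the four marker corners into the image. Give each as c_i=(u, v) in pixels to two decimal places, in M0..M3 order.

c0=(309.46, 307.35) c1=(477.33, 251.99) c2=(402.27, 142.35) c3=(215.94, 189.13)

Intrinsics K: fx=795.1, fy=453.2, cx=329.0, cy=257.7
Marker side s = 0.22 m; corners in marker frame (Z=0):
  M0 = (-0.1100, +0.1100, 0)
  M1 = (+0.1100, +0.1100, 0)
  M2 = (+0.1100, -0.1100, 0)
  M3 = (-0.1100, -0.1100, 0)
rvec = (0.1231, -0.4191, -0.4426), |rvec| = θ = 0.62185 rad = 35.629°
Rodrigues: sinθ=0.58254, 1−cosθ=0.18720; R = I + sinθ·[k]× + (1−cosθ)·[k]×²:
    [+0.82014 +0.38965 -0.41898]
    [-0.43960 +0.89783 -0.02552]
    [+0.36623 +0.20511 +0.90764]
t = (0.0281, -0.0613, 0.8011) m
M0: Pc = R·M0+t = (-0.01925, +0.08582, +0.78338); u = 795.1·(-0.01925)/0.78338 + 329.0 = 309.4576, v = 453.2·(+0.08582)/0.78338 + 257.7 = 307.3470
M1: Pc = R·M1+t = (+0.16118, -0.01089, +0.86395); u = 795.1·(+0.16118)/0.86395 + 329.0 = 477.3323, v = 453.2·(-0.01089)/0.86395 + 257.7 = 251.9853
M2: Pc = R·M2+t = (+0.07545, -0.20842, +0.81882); u = 795.1·(+0.07545)/0.81882 + 329.0 = 402.2682, v = 453.2·(-0.20842)/0.81882 + 257.7 = 142.3458
M3: Pc = R·M3+t = (-0.10498, -0.11171, +0.73825); u = 795.1·(-0.10498)/0.73825 + 329.0 = 215.9399, v = 453.2·(-0.11171)/0.73825 + 257.7 = 189.1256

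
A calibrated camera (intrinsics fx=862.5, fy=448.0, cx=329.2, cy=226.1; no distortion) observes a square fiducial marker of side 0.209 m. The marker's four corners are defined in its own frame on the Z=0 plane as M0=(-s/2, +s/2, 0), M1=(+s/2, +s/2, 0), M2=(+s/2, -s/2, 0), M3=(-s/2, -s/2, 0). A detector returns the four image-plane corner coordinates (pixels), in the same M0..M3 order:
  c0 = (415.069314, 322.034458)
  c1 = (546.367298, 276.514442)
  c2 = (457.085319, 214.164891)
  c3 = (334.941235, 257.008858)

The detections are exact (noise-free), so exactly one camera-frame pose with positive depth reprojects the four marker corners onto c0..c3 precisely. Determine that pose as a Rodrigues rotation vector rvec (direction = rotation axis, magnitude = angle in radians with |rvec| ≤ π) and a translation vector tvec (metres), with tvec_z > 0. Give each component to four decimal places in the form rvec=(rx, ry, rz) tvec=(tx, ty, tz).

Intrinsics K: fx=862.5, fy=448.0, cx=329.2, cy=226.1
Marker side s = 0.209 m; corners in marker frame (Z=0):
  M0 = (-0.1045, +0.1045, 0)
  M1 = (+0.1045, +0.1045, 0)
  M2 = (+0.1045, -0.1045, 0)
  M3 = (-0.1045, -0.1045, 0)
Detected image corners:
  c0 = (415.069314, 322.034458) px
  c1 = (546.367298, 276.514442) px
  c2 = (457.085319, 214.164891) px
  c3 = (334.941235, 257.008858) px
Planar DLT: solve 8×8 A·h = b for H (H[2,2]=1):
  H  [+593.97138 +261.46750 +436.73918]
  H  [-218.25373 +217.04082 +266.40045]
  H  [-0.02646 -0.32794 +1.00000]
B = K⁻¹H; ‖b₁‖=0.844673, ‖b₂‖=0.844673; λ = 2/(‖b₁‖+‖b₂‖) = 1.183890, sign → tz>0 ⇒ λ=+1.183890
r₁ = λ·B[:,0] = (+0.82726,-0.56095,-0.03132); r₂ = λ·B[:,1] = (+0.50708,+0.76950,-0.38825)
r₃ = r₁×r₂ = (+0.24189,+0.30530,+0.92102); SVD([r₁ r₂ r₃]) → R = UVᵀ:
  R  [+0.82726 +0.50708 +0.24189]
  R  [-0.56095 +0.76950 +0.30530]
  R  [-0.03132 -0.38825 +0.92102]
t = (+0.14761, +0.10650, +1.18389) m
tr R = 2.517777; θ = arccos((tr R − 1)/2) = 0.709191 rad = 40.634°
axis k = ((R−Rᵀ)₃₂, (R−Rᵀ)₁₃, (R−Rᵀ)₂₁) / (2 sinθ) = (-0.532497, +0.209774, -0.820026)
rvec = θ·k = (-0.377642, +0.148770, -0.581555)

rvec=(-0.3776, 0.1488, -0.5816) tvec=(0.1476, 0.1065, 1.1839)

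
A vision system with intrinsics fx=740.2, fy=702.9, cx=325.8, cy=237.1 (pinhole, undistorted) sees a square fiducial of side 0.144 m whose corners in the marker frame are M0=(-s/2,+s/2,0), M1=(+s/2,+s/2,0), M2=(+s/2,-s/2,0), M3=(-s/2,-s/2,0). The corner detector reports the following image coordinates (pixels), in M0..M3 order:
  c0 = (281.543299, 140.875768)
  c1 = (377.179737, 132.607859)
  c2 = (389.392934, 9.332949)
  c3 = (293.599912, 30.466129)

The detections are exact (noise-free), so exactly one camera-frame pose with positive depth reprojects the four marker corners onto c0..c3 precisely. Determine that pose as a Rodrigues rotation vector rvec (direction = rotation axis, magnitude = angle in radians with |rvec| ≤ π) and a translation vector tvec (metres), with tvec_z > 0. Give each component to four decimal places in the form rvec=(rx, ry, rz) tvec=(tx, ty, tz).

rvec=(-0.1057, 0.7156, 0.0670) tvec=(0.0080, -0.1915, 0.8480)

Intrinsics K: fx=740.2, fy=702.9, cx=325.8, cy=237.1
Marker side s = 0.144 m; corners in marker frame (Z=0):
  M0 = (-0.0720, +0.0720, 0)
  M1 = (+0.0720, +0.0720, 0)
  M2 = (+0.0720, -0.0720, 0)
  M3 = (-0.0720, -0.0720, 0)
Detected image corners:
  c0 = (281.543299, 140.875768) px
  c1 = (377.179737, 132.607859) px
  c2 = (389.392934, 9.332949) px
  c3 = (293.599912, 30.466129) px
Planar DLT: solve 8×8 A·h = b for H (H[2,2]=1):
  H  [+404.53668 -113.41173 +332.79452]
  H  [-163.11086 +802.09870 +78.36531]
  H  [-0.77558 -0.08697 +1.00000]
B = K⁻¹H; ‖b₁‖=1.179305, ‖b₂‖=1.179305; λ = 2/(‖b₁‖+‖b₂‖) = 0.847957, sign → tz>0 ⇒ λ=+0.847957
r₁ = λ·B[:,0] = (+0.75290,+0.02507,-0.65766); r₂ = λ·B[:,1] = (-0.09746,+0.99250,-0.07375)
r₃ = r₁×r₂ = (+0.65088,+0.11962,+0.74970); SVD([r₁ r₂ r₃]) → R = UVᵀ:
  R  [+0.75290 -0.09746 +0.65088]
  R  [+0.02507 +0.99250 +0.11962]
  R  [-0.65766 -0.07375 +0.74970]
t = (+0.00801, -0.19149, +0.84796) m
tr R = 2.495098; θ = arccos((tr R − 1)/2) = 0.726432 rad = 41.621°
axis k = ((R−Rᵀ)₃₂, (R−Rᵀ)₁₃, (R−Rᵀ)₂₁) / (2 sinθ) = (-0.145562, +0.985040, +0.092238)
rvec = θ·k = (-0.105741, +0.715564, +0.067005)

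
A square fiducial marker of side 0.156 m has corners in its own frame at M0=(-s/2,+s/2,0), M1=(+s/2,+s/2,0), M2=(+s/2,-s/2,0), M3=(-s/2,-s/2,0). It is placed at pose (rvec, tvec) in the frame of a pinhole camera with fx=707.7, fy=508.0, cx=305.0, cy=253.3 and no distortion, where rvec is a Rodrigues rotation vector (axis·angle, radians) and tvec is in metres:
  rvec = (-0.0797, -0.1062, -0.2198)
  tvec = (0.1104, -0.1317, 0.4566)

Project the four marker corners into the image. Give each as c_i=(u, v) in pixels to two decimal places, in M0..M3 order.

c0=(388.16, 208.31) c1=(617.73, 173.33) c2=(558.79, 11.33) c3=(332.23, 39.15)

Intrinsics K: fx=707.7, fy=508.0, cx=305.0, cy=253.3
Marker side s = 0.156 m; corners in marker frame (Z=0):
  M0 = (-0.0780, +0.0780, 0)
  M1 = (+0.0780, +0.0780, 0)
  M2 = (+0.0780, -0.0780, 0)
  M3 = (-0.0780, -0.0780, 0)
rvec = (-0.0797, -0.1062, -0.2198), |rvec| = θ = 0.25679 rad = 14.713°
Rodrigues: sinθ=0.25398, 1−cosθ=0.03279; R = I + sinθ·[k]× + (1−cosθ)·[k]×²:
    [+0.97037 +0.22160 -0.09633]
    [-0.21318 +0.97282 +0.09043]
    [+0.11375 -0.06722 +0.99123]
t = (0.1104, -0.1317, 0.4566) m
M0: Pc = R·M0+t = (+0.05200, -0.03919, +0.44248); u = 707.7·(+0.05200)/0.44248 + 305.0 = 388.1615, v = 508.0·(-0.03919)/0.44248 + 253.3 = 208.3052
M1: Pc = R·M1+t = (+0.20337, -0.07245, +0.46023); u = 707.7·(+0.20337)/0.46023 + 305.0 = 617.7300, v = 508.0·(-0.07245)/0.46023 + 253.3 = 173.3315
M2: Pc = R·M2+t = (+0.16880, -0.22421, +0.47072); u = 707.7·(+0.16880)/0.47072 + 305.0 = 558.7891, v = 508.0·(-0.22421)/0.47072 + 253.3 = 11.3328
M3: Pc = R·M3+t = (+0.01743, -0.19095, +0.45297); u = 707.7·(+0.01743)/0.45297 + 305.0 = 332.2262, v = 508.0·(-0.19095)/0.45297 + 253.3 = 39.1508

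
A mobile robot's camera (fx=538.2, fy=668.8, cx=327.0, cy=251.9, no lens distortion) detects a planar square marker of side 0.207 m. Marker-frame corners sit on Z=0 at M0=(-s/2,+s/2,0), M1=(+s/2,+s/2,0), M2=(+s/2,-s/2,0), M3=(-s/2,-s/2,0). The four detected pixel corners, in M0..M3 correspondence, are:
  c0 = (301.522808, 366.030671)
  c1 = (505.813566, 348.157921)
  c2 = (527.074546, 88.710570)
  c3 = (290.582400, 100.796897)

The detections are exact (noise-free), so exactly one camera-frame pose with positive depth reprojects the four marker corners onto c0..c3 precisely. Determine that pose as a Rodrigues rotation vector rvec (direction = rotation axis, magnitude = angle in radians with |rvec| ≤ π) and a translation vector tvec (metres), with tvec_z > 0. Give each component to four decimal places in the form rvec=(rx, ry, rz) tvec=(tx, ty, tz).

Intrinsics K: fx=538.2, fy=668.8, cx=327.0, cy=251.9
Marker side s = 0.207 m; corners in marker frame (Z=0):
  M0 = (-0.1035, +0.1035, 0)
  M1 = (+0.1035, +0.1035, 0)
  M2 = (+0.1035, -0.1035, 0)
  M3 = (-0.1035, -0.1035, 0)
Detected image corners:
  c0 = (301.522808, 366.030671) px
  c1 = (505.813566, 348.157921) px
  c2 = (527.074546, 88.710570) px
  c3 = (290.582400, 100.796897) px
Planar DLT: solve 8×8 A·h = b for H (H[2,2]=1):
  H  [+1118.72392 +262.03448 +407.73612]
  H  [-40.16768 +1427.37827 +235.43941]
  H  [+0.14706 +0.70929 +1.00000]
B = K⁻¹H; ‖b₁‖=1.998058, ‖b₂‖=1.998058; λ = 2/(‖b₁‖+‖b₂‖) = 0.500486, sign → tz>0 ⇒ λ=+0.500486
r₁ = λ·B[:,0] = (+0.99561,-0.05778,+0.07360); r₂ = λ·B[:,1] = (+0.02799,+0.93445,+0.35499)
r₃ = r₁×r₂ = (-0.08929,-0.35137,+0.93197); SVD([r₁ r₂ r₃]) → R = UVᵀ:
  R  [+0.99561 +0.02799 -0.08929]
  R  [-0.05778 +0.93445 -0.35137]
  R  [+0.07360 +0.35499 +0.93197]
t = (+0.07508, -0.01232, +0.50049) m
tr R = 2.862033; θ = arccos((tr R − 1)/2) = 0.373608 rad = 21.406°
axis k = ((R−Rᵀ)₃₂, (R−Rᵀ)₁₃, (R−Rᵀ)₂₁) / (2 sinθ) = (+0.967678, -0.223144, -0.117497)
rvec = θ·k = (+0.361532, -0.083368, -0.043898)

rvec=(0.3615, -0.0834, -0.0439) tvec=(0.0751, -0.0123, 0.5005)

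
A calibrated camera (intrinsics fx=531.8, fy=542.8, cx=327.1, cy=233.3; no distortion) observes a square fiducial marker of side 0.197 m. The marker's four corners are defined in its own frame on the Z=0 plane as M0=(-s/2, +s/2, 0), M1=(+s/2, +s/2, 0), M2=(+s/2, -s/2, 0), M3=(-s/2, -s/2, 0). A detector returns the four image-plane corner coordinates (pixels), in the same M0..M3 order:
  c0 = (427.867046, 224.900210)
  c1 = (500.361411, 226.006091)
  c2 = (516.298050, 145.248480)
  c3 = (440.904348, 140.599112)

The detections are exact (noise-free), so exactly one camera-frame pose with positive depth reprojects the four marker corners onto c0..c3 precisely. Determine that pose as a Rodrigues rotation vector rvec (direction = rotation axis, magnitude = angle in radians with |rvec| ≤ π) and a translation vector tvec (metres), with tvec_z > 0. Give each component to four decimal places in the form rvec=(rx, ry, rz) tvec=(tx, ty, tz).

rvec=(0.3198, -0.2644, 0.0527) tvec=(0.3445, -0.1121, 1.2648)

Intrinsics K: fx=531.8, fy=542.8, cx=327.1, cy=233.3
Marker side s = 0.197 m; corners in marker frame (Z=0):
  M0 = (-0.0985, +0.0985, 0)
  M1 = (+0.0985, +0.0985, 0)
  M2 = (+0.0985, -0.0985, 0)
  M3 = (-0.0985, -0.0985, 0)
Detected image corners:
  c0 = (427.867046, 224.900210) px
  c1 = (500.361411, 226.006091) px
  c2 = (516.298050, 145.248480) px
  c3 = (440.904348, 140.599112) px
Planar DLT: solve 8×8 A·h = b for H (H[2,2]=1):
  H  [+473.96262 +39.48083 +471.94964]
  H  [+52.99640 +462.96782 +185.19406]
  H  [+0.20958 +0.24010 +1.00000]
B = K⁻¹H; ‖b₁‖=0.790654, ‖b₂‖=0.790654; λ = 2/(‖b₁‖+‖b₂‖) = 1.264775, sign → tz>0 ⇒ λ=+1.264775
r₁ = λ·B[:,0] = (+0.96418,+0.00956,+0.26507); r₂ = λ·B[:,1] = (-0.09288,+0.94824,+0.30367)
r₃ = r₁×r₂ = (-0.24845,-0.31741,+0.91516); SVD([r₁ r₂ r₃]) → R = UVᵀ:
  R  [+0.96418 -0.09288 -0.24845]
  R  [+0.00956 +0.94824 -0.31741]
  R  [+0.26507 +0.30367 +0.91516]
t = (+0.34449, -0.11209, +1.26478) m
tr R = 2.827586; θ = arccos((tr R − 1)/2) = 0.418270 rad = 23.965°
axis k = ((R−Rᵀ)₃₂, (R−Rᵀ)₁₃, (R−Rᵀ)₂₁) / (2 sinθ) = (+0.764533, -0.632129, +0.126102)
rvec = θ·k = (+0.319781, -0.264400, +0.052745)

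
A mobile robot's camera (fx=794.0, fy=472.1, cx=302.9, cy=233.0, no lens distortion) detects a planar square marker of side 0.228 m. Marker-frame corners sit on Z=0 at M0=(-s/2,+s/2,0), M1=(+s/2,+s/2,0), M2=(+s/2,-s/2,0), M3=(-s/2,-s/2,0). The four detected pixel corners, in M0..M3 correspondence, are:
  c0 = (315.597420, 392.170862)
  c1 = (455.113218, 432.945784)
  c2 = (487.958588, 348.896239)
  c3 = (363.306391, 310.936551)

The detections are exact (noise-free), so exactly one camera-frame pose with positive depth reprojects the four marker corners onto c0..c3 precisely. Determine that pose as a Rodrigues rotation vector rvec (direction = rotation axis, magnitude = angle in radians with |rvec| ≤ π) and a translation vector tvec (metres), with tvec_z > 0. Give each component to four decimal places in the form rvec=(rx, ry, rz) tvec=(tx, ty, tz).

rvec=(-0.5671, -0.2301, 0.4415) tvec=(0.1571, 0.3451, 1.1964)

Intrinsics K: fx=794.0, fy=472.1, cx=302.9, cy=233.0
Marker side s = 0.228 m; corners in marker frame (Z=0):
  M0 = (-0.1140, +0.1140, 0)
  M1 = (+0.1140, +0.1140, 0)
  M2 = (+0.1140, -0.1140, 0)
  M3 = (-0.1140, -0.1140, 0)
Detected image corners:
  c0 = (315.597420, 392.170862) px
  c1 = (455.113218, 432.945784) px
  c2 = (487.958588, 348.896239) px
  c3 = (363.306391, 310.936551) px
Planar DLT: solve 8×8 A·h = b for H (H[2,2]=1):
  H  [+607.91041 -367.25838 +407.13802]
  H  [+200.11268 +187.76100 +369.18781]
  H  [+0.07483 -0.47074 +1.00000]
B = K⁻¹H; ‖b₁‖=0.835834, ‖b₂‖=0.835834; λ = 2/(‖b₁‖+‖b₂‖) = 1.196410, sign → tz>0 ⇒ λ=+1.196410
r₁ = λ·B[:,0] = (+0.88185,+0.46295,+0.08953); r₂ = λ·B[:,1] = (-0.33854,+0.75379,-0.56320)
r₃ = r₁×r₂ = (-0.32822,+0.46635,+0.82146); SVD([r₁ r₂ r₃]) → R = UVᵀ:
  R  [+0.88185 -0.33854 -0.32822]
  R  [+0.46295 +0.75379 +0.46635]
  R  [+0.08953 -0.56320 +0.82146]
t = (+0.15707, +0.34513, +1.19641) m
tr R = 2.457101; θ = arccos((tr R − 1)/2) = 0.754593 rad = 43.235°
axis k = ((R−Rᵀ)₃₂, (R−Rᵀ)₁₃, (R−Rᵀ)₂₁) / (2 sinθ) = (-0.751504, -0.304928, +0.585031)
rvec = θ·k = (-0.567079, -0.230096, +0.441460)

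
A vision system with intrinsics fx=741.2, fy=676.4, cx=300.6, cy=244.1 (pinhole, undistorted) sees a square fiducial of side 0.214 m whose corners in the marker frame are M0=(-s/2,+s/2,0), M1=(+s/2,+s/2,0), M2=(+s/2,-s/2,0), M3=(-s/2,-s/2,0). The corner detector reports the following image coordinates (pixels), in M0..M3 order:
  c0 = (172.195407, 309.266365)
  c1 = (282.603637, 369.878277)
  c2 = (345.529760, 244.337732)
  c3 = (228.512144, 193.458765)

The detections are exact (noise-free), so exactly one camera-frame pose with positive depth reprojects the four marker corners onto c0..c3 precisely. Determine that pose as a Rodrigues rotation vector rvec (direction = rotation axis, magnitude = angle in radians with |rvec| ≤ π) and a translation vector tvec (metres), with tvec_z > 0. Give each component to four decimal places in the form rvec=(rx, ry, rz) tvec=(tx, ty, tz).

rvec=(-0.0344, 0.4634, 0.4326) tvec=(-0.0676, 0.0552, 1.0882)

Intrinsics K: fx=741.2, fy=676.4, cx=300.6, cy=244.1
Marker side s = 0.214 m; corners in marker frame (Z=0):
  M0 = (-0.1070, +0.1070, 0)
  M1 = (+0.1070, +0.1070, 0)
  M2 = (+0.1070, -0.1070, 0)
  M3 = (-0.1070, -0.1070, 0)
Detected image corners:
  c0 = (172.195407, 309.266365) px
  c1 = (282.603637, 369.878277) px
  c2 = (345.529760, 244.337732) px
  c3 = (228.512144, 193.458765) px
Planar DLT: solve 8×8 A·h = b for H (H[2,2]=1):
  H  [+427.25231 -262.61531 +254.55996]
  H  [+147.71246 +579.54676 +278.41375]
  H  [-0.40441 +0.05957 +1.00000]
B = K⁻¹H; ‖b₁‖=0.918987, ‖b₂‖=0.918987; λ = 2/(‖b₁‖+‖b₂‖) = 1.088155, sign → tz>0 ⇒ λ=+1.088155
r₁ = λ·B[:,0] = (+0.80572,+0.39644,-0.44006); r₂ = λ·B[:,1] = (-0.41183,+0.90895,+0.06482)
r₃ = r₁×r₂ = (+0.42569,+0.12901,+0.89563); SVD([r₁ r₂ r₃]) → R = UVᵀ:
  R  [+0.80572 -0.41183 +0.42569]
  R  [+0.39644 +0.90895 +0.12901]
  R  [-0.44006 +0.06482 +0.89563]
t = (-0.06759, +0.05520, +1.08816) m
tr R = 2.610296; θ = arccos((tr R − 1)/2) = 0.634871 rad = 36.375°
axis k = ((R−Rᵀ)₃₂, (R−Rᵀ)₁₃, (R−Rᵀ)₂₁) / (2 sinθ) = (-0.054114, +0.729882, +0.681427)
rvec = θ·k = (-0.034356, +0.463381, +0.432619)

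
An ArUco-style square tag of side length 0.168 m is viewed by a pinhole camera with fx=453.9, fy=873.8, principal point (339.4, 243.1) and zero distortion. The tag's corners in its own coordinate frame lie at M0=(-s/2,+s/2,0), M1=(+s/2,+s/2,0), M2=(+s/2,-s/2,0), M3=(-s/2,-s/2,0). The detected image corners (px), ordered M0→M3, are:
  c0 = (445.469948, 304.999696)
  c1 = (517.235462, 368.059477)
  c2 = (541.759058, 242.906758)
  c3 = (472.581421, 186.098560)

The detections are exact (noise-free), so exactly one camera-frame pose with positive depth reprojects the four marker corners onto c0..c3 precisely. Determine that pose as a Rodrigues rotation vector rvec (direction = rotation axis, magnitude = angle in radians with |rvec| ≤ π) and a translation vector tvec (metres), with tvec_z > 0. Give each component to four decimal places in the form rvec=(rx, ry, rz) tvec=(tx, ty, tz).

Intrinsics K: fx=453.9, fy=873.8, cx=339.4, cy=243.1
Marker side s = 0.168 m; corners in marker frame (Z=0):
  M0 = (-0.0840, +0.0840, 0)
  M1 = (+0.0840, +0.0840, 0)
  M2 = (+0.0840, -0.0840, 0)
  M3 = (-0.0840, -0.0840, 0)
Detected image corners:
  c0 = (445.469948, 304.999696) px
  c1 = (517.235462, 368.059477) px
  c2 = (541.759058, 242.906758) px
  c3 = (472.581421, 186.098560) px
Planar DLT: solve 8×8 A·h = b for H (H[2,2]=1):
  H  [+336.52499 -292.14451 +494.06937]
  H  [+310.17531 +648.96284 +273.65990]
  H  [-0.16746 -0.27993 +1.00000]
B = K⁻¹H; ‖b₁‖=0.969705, ‖b₂‖=0.969705; λ = 2/(‖b₁‖+‖b₂‖) = 1.031242, sign → tz>0 ⇒ λ=+1.031242
r₁ = λ·B[:,0] = (+0.89370,+0.41411,-0.17269); r₂ = λ·B[:,1] = (-0.44788,+0.84621,-0.28868)
r₃ = r₁×r₂ = (+0.02659,+0.33534,+0.94172); SVD([r₁ r₂ r₃]) → R = UVᵀ:
  R  [+0.89370 -0.44788 +0.02659]
  R  [+0.41411 +0.84621 +0.33534]
  R  [-0.17269 -0.28868 +0.94172]
t = (+0.35140, +0.03607, +1.03124) m
tr R = 2.681627; θ = arccos((tr R − 1)/2) = 0.572012 rad = 32.774°
axis k = ((R−Rᵀ)₃₂, (R−Rᵀ)₁₃, (R−Rᵀ)₂₁) / (2 sinθ) = (-0.576378, +0.184062, +0.796185)
rvec = θ·k = (-0.329695, +0.105286, +0.455427)

rvec=(-0.3297, 0.1053, 0.4554) tvec=(0.3514, 0.0361, 1.0312)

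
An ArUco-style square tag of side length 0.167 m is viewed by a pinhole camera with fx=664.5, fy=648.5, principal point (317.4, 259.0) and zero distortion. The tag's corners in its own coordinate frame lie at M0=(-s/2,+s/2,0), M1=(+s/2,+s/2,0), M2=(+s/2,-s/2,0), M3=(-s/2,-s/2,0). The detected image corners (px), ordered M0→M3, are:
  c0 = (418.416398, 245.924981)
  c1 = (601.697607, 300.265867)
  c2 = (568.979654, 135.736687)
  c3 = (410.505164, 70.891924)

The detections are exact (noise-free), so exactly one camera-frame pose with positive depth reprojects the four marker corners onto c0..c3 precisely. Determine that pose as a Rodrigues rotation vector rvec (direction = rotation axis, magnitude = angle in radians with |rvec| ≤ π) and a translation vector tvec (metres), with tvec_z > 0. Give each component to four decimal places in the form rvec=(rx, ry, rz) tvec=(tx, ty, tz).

rvec=(-0.5011, -0.4370, 0.1545) tvec=(0.1461, -0.0608, 0.5200)

Intrinsics K: fx=664.5, fy=648.5, cx=317.4, cy=259.0
Marker side s = 0.167 m; corners in marker frame (Z=0):
  M0 = (-0.0835, +0.0835, 0)
  M1 = (+0.0835, +0.0835, 0)
  M2 = (+0.0835, -0.0835, 0)
  M3 = (-0.0835, -0.0835, 0)
Detected image corners:
  c0 = (418.416398, 245.924981) px
  c1 = (601.697607, 300.265867) px
  c2 = (568.979654, 135.736687) px
  c3 = (410.505164, 70.891924) px
Planar DLT: solve 8×8 A·h = b for H (H[2,2]=1):
  H  [+1369.73959 -350.44192 +504.12093]
  H  [+492.03071 +835.42254 +183.20293]
  H  [+0.70500 -0.95311 +1.00000]
B = K⁻¹H; ‖b₁‖=1.923232, ‖b₂‖=1.923232; λ = 2/(‖b₁‖+‖b₂‖) = 0.519958, sign → tz>0 ⇒ λ=+0.519958
r₁ = λ·B[:,0] = (+0.89670,+0.24810,+0.36657); r₂ = λ·B[:,1] = (-0.03750,+0.86775,-0.49558)
r₃ = r₁×r₂ = (-0.44105,+0.43064,+0.78742); SVD([r₁ r₂ r₃]) → R = UVᵀ:
  R  [+0.89670 -0.03750 -0.44105]
  R  [+0.24810 +0.86775 +0.43064]
  R  [+0.36657 -0.49558 +0.78742]
t = (+0.14611, -0.06077, +0.51996) m
tr R = 2.551875; θ = arccos((tr R − 1)/2) = 0.682596 rad = 39.110°
axis k = ((R−Rᵀ)₃₂, (R−Rᵀ)₁₃, (R−Rᵀ)₂₁) / (2 sinθ) = (-0.734146, -0.640143, +0.226377)
rvec = θ·k = (-0.501125, -0.436960, +0.154524)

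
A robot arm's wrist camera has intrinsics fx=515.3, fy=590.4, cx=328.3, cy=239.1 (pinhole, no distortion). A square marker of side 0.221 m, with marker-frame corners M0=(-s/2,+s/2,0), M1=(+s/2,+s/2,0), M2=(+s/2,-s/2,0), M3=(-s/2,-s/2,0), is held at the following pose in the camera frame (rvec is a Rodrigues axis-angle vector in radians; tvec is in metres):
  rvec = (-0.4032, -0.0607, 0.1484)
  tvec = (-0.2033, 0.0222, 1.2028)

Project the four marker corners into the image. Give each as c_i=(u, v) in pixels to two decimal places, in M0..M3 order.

Intrinsics K: fx=515.3, fy=590.4, cx=328.3, cy=239.1
Marker side s = 0.221 m; corners in marker frame (Z=0):
  M0 = (-0.1105, +0.1105, 0)
  M1 = (+0.1105, +0.1105, 0)
  M2 = (+0.1105, -0.1105, 0)
  M3 = (-0.1105, -0.1105, 0)
rvec = (-0.4032, -0.0607, 0.1484), |rvec| = θ = 0.43391 rad = 24.861°
Rodrigues: sinθ=0.42042, 1−cosθ=0.09267; R = I + sinθ·[k]× + (1−cosθ)·[k]×²:
    [+0.98735 -0.13174 -0.08826]
    [+0.15583 +0.90914 +0.38623]
    [+0.02936 -0.39510 +0.91817]
t = (-0.2033, 0.0222, 1.2028) m
M0: Pc = R·M0+t = (-0.32696, +0.10544, +1.15590); u = 515.3·(-0.32696)/1.15590 + 328.3 = 182.5413, v = 590.4·(+0.10544)/1.15590 + 239.1 = 292.9562
M1: Pc = R·M1+t = (-0.10876, +0.13988, +1.16239); u = 515.3·(-0.10876)/1.16239 + 328.3 = 280.0873, v = 590.4·(+0.13988)/1.16239 + 239.1 = 310.1479
M2: Pc = R·M2+t = (-0.07964, -0.06104, +1.24970); u = 515.3·(-0.07964)/1.24970 + 328.3 = 295.4611, v = 590.4·(-0.06104)/1.24970 + 239.1 = 210.2624
M3: Pc = R·M3+t = (-0.29784, -0.09548, +1.24321); u = 515.3·(-0.29784)/1.24321 + 328.3 = 204.8464, v = 590.4·(-0.09548)/1.24321 + 239.1 = 193.7568

c0=(182.54, 292.96) c1=(280.09, 310.15) c2=(295.46, 210.26) c3=(204.85, 193.76)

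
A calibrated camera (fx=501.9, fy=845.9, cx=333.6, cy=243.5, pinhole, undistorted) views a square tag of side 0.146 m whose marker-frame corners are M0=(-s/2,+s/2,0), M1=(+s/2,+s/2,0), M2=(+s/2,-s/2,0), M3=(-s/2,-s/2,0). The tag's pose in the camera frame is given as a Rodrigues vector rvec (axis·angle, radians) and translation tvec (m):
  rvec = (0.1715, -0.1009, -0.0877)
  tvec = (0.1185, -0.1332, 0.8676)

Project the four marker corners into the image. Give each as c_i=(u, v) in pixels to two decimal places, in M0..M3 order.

c0=(363.40, 190.66) c1=(444.82, 178.15) c2=(441.44, 35.53) c3=(357.52, 46.14)

Intrinsics K: fx=501.9, fy=845.9, cx=333.6, cy=243.5
Marker side s = 0.146 m; corners in marker frame (Z=0):
  M0 = (-0.0730, +0.0730, 0)
  M1 = (+0.0730, +0.0730, 0)
  M2 = (+0.0730, -0.0730, 0)
  M3 = (-0.0730, -0.0730, 0)
rvec = (0.1715, -0.1009, -0.0877), |rvec| = θ = 0.21745 rad = 12.459°
Rodrigues: sinθ=0.21574, 1−cosθ=0.02355; R = I + sinθ·[k]× + (1−cosθ)·[k]×²:
    [+0.99110 +0.07839 -0.10760]
    [-0.09563 +0.98152 -0.16574]
    [+0.09262 +0.17456 +0.98028]
t = (0.1185, -0.1332, 0.8676) m
M0: Pc = R·M0+t = (+0.05187, -0.05457, +0.87358); u = 501.9·(+0.05187)/0.87358 + 333.6 = 363.4023, v = 845.9·(-0.05457)/0.87358 + 243.5 = 190.6611
M1: Pc = R·M1+t = (+0.19657, -0.06853, +0.88710); u = 501.9·(+0.19657)/0.88710 + 333.6 = 444.8158, v = 845.9·(-0.06853)/0.88710 + 243.5 = 178.1532
M2: Pc = R·M2+t = (+0.18513, -0.21183, +0.86162); u = 501.9·(+0.18513)/0.86162 + 333.6 = 441.4384, v = 845.9·(-0.21183)/0.86162 + 243.5 = 35.5324
M3: Pc = R·M3+t = (+0.04043, -0.19787, +0.84810); u = 501.9·(+0.04043)/0.84810 + 333.6 = 357.5246, v = 845.9·(-0.19787)/0.84810 + 243.5 = 46.1422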